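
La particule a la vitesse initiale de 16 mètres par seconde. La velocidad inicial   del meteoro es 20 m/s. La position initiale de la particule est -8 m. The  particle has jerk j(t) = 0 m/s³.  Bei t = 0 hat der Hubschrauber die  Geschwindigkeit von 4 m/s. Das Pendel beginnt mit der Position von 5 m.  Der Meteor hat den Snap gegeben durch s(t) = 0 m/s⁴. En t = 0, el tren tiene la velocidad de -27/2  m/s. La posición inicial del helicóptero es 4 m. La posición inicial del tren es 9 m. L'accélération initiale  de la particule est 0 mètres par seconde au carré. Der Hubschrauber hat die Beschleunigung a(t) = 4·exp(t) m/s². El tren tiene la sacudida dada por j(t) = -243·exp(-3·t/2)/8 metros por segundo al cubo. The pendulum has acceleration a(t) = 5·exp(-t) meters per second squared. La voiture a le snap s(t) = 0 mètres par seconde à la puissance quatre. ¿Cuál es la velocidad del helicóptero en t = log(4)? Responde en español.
Para resolver esto, necesitamos tomar 1 antiderivada de nuestra ecuación de la aceleración a(t) = 4·exp(t). Tomando ∫a(t)dt y aplicando v(0) = 4, encontramos v(t) = 4·exp(t). Usando v(t) = 4·exp(t) y sustituyendo t = log(4), encontramos v = 16.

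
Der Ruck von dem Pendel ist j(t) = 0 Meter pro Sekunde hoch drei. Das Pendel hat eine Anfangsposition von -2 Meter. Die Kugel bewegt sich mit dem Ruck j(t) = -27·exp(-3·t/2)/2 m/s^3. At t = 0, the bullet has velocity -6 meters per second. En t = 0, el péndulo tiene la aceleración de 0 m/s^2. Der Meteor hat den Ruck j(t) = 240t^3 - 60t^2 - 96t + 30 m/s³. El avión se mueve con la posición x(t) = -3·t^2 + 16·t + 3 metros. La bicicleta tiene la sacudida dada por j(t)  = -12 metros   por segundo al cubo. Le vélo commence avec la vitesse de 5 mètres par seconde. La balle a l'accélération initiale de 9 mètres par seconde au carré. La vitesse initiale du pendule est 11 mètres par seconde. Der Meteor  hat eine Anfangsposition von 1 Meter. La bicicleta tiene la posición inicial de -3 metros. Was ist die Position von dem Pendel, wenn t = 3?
Um dies zu lösen, müssen wir 3 Integrale unserer Gleichung für den Ruck j(t) = 0 finden. Das Integral von dem Ruck, mit a(0) = 0, ergibt die Beschleunigung: a(t) = 0. Das Integral von der Beschleunigung, mit v(0) = 11, ergibt die Geschwindigkeit: v(t) = 11. Das Integral von der Geschwindigkeit ist die Position. Mit x(0) = -2 erhalten wir x(t) = 11·t - 2. Wir haben die Position x(t) = 11·t - 2. Durch Einsetzen von t = 3: x(3) = 31.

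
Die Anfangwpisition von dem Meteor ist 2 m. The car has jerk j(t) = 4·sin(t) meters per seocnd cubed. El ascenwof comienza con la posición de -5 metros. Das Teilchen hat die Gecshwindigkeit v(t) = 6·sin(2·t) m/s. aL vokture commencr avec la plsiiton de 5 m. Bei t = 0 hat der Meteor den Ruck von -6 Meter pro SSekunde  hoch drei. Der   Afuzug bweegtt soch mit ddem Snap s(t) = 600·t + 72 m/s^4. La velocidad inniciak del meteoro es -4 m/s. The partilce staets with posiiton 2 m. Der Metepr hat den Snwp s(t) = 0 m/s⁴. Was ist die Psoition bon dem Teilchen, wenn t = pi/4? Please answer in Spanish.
Necesitamos integrar nuestra ecuación de la velocidad v(t) = 6·sin(2·t) 1 vez. Tomando ∫v(t)dt y aplicando x(0) = 2, encontramos x(t) = 5 - 3·cos(2·t). Tenemos la posición x(t) = 5 - 3·cos(2·t). Sustituyendo t = pi/4: x(pi/4) = 5.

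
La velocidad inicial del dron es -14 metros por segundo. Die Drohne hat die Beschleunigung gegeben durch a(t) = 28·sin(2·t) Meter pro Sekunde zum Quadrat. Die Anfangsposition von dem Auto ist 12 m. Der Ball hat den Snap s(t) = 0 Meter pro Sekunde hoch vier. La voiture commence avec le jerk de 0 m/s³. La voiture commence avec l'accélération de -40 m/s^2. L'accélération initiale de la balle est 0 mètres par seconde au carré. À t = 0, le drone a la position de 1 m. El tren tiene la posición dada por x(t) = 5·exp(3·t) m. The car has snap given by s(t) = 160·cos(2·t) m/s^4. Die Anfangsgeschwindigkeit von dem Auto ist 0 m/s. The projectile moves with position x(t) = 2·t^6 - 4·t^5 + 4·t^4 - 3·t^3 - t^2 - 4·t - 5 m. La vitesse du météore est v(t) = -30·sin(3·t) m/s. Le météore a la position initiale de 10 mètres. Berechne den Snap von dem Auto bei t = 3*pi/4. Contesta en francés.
En utilisant s(t) = 160·cos(2·t) et en substituant t = 3*pi/4, nous trouvons s = 0.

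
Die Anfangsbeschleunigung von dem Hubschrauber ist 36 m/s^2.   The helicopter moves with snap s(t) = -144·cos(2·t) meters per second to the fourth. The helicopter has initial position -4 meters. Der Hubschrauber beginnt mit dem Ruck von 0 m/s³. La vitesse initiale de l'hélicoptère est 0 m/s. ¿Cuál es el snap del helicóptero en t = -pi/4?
Usando s(t) = -144·cos(2·t) y sustituyendo t = -pi/4, encontramos s = 0.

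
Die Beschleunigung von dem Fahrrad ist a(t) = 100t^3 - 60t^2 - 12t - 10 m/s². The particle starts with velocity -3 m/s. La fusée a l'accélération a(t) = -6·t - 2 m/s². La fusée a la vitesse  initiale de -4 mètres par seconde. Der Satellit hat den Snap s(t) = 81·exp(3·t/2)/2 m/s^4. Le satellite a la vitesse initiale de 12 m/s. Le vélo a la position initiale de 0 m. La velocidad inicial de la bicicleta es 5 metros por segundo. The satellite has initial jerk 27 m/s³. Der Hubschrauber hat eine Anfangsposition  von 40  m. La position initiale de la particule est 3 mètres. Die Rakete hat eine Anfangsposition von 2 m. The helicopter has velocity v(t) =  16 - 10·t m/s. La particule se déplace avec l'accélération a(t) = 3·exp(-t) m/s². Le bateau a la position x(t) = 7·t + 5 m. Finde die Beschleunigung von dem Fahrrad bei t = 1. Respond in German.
Wir haben die Beschleunigung a(t) = 100·t^3 - 60·t^2 - 12·t - 10. Durch Einsetzen von t = 1: a(1) = 18.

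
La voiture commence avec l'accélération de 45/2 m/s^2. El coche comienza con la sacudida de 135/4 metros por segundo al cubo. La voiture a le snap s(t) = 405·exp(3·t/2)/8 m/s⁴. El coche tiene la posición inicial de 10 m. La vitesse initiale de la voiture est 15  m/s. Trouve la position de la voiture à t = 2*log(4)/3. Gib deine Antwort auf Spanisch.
Partiendo del snap s(t) = 405·exp(3·t/2)/8, tomamos 4 antiderivadas. La integral del snap es la sacudida. Usando j(0) = 135/4, obtenemos j(t) = 135·exp(3·t/2)/4. Tomando ∫j(t)dt y aplicando a(0) = 45/2, encontramos a(t) = 45·exp(3·t/2)/2. Integrando la aceleración y usando la condición inicial v(0) = 15, obtenemos v(t) = 15·exp(3·t/2). Integrando la velocidad y usando la condición inicial x(0) = 10, obtenemos x(t) = 10·exp(3·t/2). Tenemos la posición x(t) = 10·exp(3·t/2). Sustituyendo t = 2*log(4)/3: x(2*log(4)/3) = 40.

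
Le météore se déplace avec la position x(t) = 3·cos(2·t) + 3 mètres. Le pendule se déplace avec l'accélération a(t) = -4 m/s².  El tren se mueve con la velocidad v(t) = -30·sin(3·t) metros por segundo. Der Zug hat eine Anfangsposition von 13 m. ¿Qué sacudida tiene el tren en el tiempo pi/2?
Partiendo de la velocidad v(t) = -30·sin(3·t), tomamos 2 derivadas. Tomando d/dt de v(t), encontramos a(t) = -90·cos(3·t). La derivada de la aceleración da la sacudida: j(t) = 270·sin(3·t). Usando j(t) = 270·sin(3·t) y sustituyendo t = pi/2, encontramos j = -270.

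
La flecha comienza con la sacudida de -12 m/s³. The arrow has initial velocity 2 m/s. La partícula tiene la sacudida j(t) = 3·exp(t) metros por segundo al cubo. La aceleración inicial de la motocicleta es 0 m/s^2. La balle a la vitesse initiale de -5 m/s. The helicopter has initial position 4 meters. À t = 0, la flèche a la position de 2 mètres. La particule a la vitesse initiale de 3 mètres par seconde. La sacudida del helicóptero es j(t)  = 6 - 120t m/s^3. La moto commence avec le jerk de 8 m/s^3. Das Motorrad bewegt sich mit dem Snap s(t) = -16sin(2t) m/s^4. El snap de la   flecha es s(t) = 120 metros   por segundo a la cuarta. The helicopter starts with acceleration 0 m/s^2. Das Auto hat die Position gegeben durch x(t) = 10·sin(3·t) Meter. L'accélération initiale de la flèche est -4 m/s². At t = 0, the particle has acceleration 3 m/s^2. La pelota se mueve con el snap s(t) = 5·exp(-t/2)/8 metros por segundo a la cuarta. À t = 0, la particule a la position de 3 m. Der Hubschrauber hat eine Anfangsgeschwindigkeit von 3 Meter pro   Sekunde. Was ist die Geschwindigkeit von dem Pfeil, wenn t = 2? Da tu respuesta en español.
Partiendo del snap s(t) = 120, tomamos 3 integrales. Integrando el snap y usando la condición inicial j(0) = -12, obtenemos j(t) = 120·t - 12. Integrando la sacudida y usando la condición inicial a(0) = -4, obtenemos a(t) = 60·t^2 - 12·t - 4. La antiderivada de la aceleración es la velocidad. Usando v(0) = 2, obtenemos v(t) = 20·t^3 - 6·t^2 - 4·t + 2. Tenemos la velocidad v(t) = 20·t^3 - 6·t^2 - 4·t + 2. Sustituyendo t = 2: v(2) = 130.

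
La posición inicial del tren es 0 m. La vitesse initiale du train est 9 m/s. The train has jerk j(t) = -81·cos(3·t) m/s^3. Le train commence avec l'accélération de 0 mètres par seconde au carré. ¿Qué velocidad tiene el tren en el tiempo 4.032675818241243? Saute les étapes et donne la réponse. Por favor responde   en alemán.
v(4.032675818241243) = 8.03085681959556.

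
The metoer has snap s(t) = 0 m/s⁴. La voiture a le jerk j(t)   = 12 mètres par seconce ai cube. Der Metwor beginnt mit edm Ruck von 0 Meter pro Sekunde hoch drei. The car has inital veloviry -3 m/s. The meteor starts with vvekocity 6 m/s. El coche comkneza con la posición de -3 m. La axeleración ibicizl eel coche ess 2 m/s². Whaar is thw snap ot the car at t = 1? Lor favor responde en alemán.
Um dies zu lösen, müssen wir 1 Ableitung unserer Gleichung für den Ruck j(t) = 12 nehmen. Die Ableitung von dem Ruck ergibt den Snap: s(t) = 0. Wir haben den Snap s(t) = 0. Durch Einsetzen von t = 1: s(1) = 0.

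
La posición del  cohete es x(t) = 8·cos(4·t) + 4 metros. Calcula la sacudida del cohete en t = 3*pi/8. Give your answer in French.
En partant de la position x(t) = 8·cos(4·t) + 4, nous prenons 3 dérivées. La dérivée de la position donne la vitesse: v(t) = -32·sin(4·t). La dérivée de la vitesse donne l'accélération: a(t) = -128·cos(4·t). En dérivant l'accélération, nous obtenons le jerk: j(t) = 512·sin(4·t). En utilisant j(t) = 512·sin(4·t) et en substituant t = 3*pi/8, nous trouvons j = -512.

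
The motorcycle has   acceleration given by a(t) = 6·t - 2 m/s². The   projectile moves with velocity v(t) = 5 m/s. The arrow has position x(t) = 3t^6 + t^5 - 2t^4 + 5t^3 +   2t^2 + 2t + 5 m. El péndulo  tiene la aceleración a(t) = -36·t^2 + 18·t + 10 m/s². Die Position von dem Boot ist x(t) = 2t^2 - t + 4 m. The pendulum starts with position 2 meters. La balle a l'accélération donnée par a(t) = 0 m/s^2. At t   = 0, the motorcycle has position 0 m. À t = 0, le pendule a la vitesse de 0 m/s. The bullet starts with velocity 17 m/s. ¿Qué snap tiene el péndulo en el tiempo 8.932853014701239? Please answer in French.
En partant de l'accélération a(t) = -36·t^2 + 18·t + 10, nous prenons 2 dérivées. En prenant d/dt de a(t), nous trouvons j(t) = 18 - 72·t. La dérivée du jerk donne le snap: s(t) = -72. En utilisant s(t) = -72 et en substituant t = 8.932853014701239, nous trouvons s = -72.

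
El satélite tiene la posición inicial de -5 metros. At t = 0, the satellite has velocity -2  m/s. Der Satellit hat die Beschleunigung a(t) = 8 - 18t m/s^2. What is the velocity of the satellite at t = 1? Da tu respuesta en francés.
Nous devons intégrer notre équation de l'accélération a(t) = 8 - 18·t 1 fois. En prenant ∫a(t)dt et en appliquant v(0) = -2, nous trouvons v(t) = -9·t^2 + 8·t - 2. En utilisant v(t) = -9·t^2 + 8·t - 2 et en substituant t = 1, nous trouvons v = -3.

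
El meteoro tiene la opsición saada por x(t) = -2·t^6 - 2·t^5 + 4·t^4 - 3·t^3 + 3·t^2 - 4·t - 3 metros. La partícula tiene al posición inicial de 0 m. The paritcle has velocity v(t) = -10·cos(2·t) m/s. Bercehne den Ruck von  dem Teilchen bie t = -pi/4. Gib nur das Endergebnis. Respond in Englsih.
The answer is 0.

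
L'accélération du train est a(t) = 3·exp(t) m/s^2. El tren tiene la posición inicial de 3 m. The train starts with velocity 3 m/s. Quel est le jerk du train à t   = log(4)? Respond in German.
Ausgehend von der Beschleunigung a(t) = 3·exp(t), nehmen wir 1 Ableitung. Mit d/dt von a(t) finden wir j(t) = 3·exp(t). Mit j(t) = 3·exp(t) und Einsetzen von t = log(4), finden wir j = 12.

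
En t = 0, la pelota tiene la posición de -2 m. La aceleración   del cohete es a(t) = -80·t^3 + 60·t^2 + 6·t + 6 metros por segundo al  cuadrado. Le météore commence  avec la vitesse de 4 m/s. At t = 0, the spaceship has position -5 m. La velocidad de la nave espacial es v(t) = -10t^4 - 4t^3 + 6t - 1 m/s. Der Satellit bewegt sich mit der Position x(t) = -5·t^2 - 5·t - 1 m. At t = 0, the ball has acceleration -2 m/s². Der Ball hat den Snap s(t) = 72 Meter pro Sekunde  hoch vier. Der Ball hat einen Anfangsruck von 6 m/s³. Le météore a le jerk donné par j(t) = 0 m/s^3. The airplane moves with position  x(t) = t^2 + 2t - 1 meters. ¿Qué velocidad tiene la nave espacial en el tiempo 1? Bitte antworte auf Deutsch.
Aus der Gleichung für die Geschwindigkeit v(t) = -10·t^4 - 4·t^3 + 6·t - 1, setzen wir t = 1 ein und erhalten v = -9.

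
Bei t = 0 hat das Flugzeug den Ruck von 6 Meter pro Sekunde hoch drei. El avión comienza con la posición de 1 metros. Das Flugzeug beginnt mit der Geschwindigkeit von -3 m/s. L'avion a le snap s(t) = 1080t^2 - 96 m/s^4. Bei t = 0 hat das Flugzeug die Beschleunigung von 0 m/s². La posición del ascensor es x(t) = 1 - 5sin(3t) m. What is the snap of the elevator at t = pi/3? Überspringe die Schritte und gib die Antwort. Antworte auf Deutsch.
s(pi/3) = 0.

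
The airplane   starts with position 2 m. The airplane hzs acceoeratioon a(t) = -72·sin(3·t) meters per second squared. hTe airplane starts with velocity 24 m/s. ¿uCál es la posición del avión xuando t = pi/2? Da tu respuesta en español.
Necesitamos integrar nuestra ecuación de la aceleración a(t) = -72·sin(3·t) 2 veces. La integral de la aceleración es la velocidad. Usando v(0) = 24, obtenemos v(t) = 24·cos(3·t). Integrando la velocidad y usando la condición inicial x(0) = 2, obtenemos x(t) = 8·sin(3·t) + 2. De la ecuación de la posición x(t) = 8·sin(3·t) + 2, sustituimos t = pi/2 para obtener x = -6.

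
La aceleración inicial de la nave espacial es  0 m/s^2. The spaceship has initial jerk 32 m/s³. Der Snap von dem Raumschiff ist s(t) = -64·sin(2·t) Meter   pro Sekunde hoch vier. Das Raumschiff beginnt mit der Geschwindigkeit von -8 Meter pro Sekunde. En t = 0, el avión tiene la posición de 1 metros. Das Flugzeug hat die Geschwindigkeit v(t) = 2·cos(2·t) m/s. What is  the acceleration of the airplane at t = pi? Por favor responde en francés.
Nous devons dériver notre équation de la vitesse v(t) = 2·cos(2·t) 1 fois. En prenant d/dt de v(t), nous trouvons a(t) = -4·sin(2·t). Nous avons l'accélération a(t) = -4·sin(2·t). En substituant t = pi: a(pi) = 0.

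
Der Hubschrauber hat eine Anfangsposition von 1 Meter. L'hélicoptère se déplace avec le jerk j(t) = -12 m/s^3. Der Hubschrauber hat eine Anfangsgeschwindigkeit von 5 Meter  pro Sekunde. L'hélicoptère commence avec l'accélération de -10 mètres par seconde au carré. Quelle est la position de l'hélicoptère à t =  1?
Nous devons intégrer notre équation du jerk j(t) = -12 3 fois. La primitive du jerk est l'accélération. En utilisant a(0) = -10, nous obtenons a(t) = -12·t - 10. L'intégrale de l'accélération, avec v(0) = 5, donne la vitesse: v(t) = -6·t^2 - 10·t + 5. En prenant ∫v(t)dt et en appliquant x(0) = 1, nous trouvons x(t) = -2·t^3 - 5·t^2 + 5·t + 1. En utilisant x(t) = -2·t^3 - 5·t^2 + 5·t + 1 et en substituant t = 1, nous trouvons x = -1.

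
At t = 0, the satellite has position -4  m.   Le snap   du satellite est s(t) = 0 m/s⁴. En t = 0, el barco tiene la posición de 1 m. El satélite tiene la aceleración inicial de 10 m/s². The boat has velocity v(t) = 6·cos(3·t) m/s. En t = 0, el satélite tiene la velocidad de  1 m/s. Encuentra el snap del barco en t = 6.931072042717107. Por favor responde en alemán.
Um dies zu lösen, müssen wir 3 Ableitungen unserer Gleichung für die Geschwindigkeit v(t) = 6·cos(3·t) nehmen. Durch Ableiten von der Geschwindigkeit erhalten wir die Beschleunigung: a(t) = -18·sin(3·t). Mit d/dt von a(t) finden wir j(t) = -54·cos(3·t). Durch Ableiten von dem Ruck erhalten wir den Snap: s(t) = 162·sin(3·t). Aus der Gleichung für den Snap s(t) = 162·sin(3·t), setzen wir t = 6.931072042717107 ein und erhalten s = 150.868639881355.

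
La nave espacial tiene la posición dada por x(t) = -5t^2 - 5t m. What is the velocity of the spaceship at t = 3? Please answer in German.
Um dies zu lösen, müssen wir 1 Ableitung unserer Gleichung für die Position x(t) = -5·t^2 - 5·t nehmen. Durch Ableiten von der Position erhalten wir die Geschwindigkeit: v(t) = -10·t - 5. Mit v(t) = -10·t - 5 und Einsetzen von t = 3, finden wir v = -35.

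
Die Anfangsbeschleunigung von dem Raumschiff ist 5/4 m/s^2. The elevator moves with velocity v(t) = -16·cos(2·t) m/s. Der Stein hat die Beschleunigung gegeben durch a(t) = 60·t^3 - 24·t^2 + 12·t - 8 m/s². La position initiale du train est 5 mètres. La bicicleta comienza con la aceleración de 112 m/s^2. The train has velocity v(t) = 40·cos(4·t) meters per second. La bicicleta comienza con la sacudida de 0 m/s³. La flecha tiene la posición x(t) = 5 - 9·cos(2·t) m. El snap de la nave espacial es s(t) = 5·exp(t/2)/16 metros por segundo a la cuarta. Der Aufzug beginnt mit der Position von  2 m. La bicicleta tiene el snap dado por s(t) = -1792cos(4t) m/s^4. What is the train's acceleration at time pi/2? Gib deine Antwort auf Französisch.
Nous devons dériver notre équation de la vitesse v(t) = 40·cos(4·t) 1 fois. En prenant d/dt de v(t), nous trouvons a(t) = -160·sin(4·t). En utilisant a(t) = -160·sin(4·t) et en substituant t = pi/2, nous trouvons a = 0.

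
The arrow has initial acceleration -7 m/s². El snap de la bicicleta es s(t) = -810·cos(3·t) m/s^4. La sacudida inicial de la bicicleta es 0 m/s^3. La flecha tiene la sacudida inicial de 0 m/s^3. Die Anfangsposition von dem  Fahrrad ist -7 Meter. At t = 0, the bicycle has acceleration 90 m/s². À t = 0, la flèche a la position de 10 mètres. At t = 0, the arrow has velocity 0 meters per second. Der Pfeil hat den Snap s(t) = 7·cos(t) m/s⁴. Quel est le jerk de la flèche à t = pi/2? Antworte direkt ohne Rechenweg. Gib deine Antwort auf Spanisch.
En t = pi/2, j = 7.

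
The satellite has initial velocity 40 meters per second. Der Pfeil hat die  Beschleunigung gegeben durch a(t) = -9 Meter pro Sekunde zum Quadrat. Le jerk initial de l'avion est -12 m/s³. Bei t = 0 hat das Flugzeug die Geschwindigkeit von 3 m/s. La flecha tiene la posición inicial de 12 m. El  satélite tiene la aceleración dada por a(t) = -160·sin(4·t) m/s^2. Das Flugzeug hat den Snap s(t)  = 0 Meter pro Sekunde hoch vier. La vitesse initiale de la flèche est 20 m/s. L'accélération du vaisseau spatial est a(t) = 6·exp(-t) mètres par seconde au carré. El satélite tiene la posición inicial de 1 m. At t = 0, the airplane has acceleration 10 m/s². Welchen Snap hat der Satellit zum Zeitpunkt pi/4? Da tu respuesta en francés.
Pour résoudre ceci, nous devons prendre 2 dérivées de notre équation de l'accélération a(t) = -160·sin(4·t). La dérivée de l'accélération donne le jerk: j(t) = -640·cos(4·t). La dérivée du jerk donne le snap: s(t) = 2560·sin(4·t). En utilisant s(t) = 2560·sin(4·t) et en substituant t = pi/4, nous trouvons s = 0.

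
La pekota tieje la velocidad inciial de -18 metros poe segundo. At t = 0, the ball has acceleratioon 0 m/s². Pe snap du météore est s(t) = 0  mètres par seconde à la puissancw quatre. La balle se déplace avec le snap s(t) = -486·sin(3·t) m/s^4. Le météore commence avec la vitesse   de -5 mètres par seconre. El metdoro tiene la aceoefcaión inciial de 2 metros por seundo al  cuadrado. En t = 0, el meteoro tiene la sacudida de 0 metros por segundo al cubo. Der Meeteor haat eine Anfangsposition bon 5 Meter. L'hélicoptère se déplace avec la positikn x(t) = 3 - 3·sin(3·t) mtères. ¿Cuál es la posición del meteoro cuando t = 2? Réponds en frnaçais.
En partant du snap s(t) = 0, nous prenons 4 primitives. En intégrant le snap et en utilisant la condition initiale j(0) = 0, nous obtenons j(t) = 0. En prenant ∫j(t)dt et en appliquant a(0) = 2, nous trouvons a(t) = 2. En prenant ∫a(t)dt et en appliquant v(0) = -5, nous trouvons v(t) = 2·t - 5. L'intégrale de la vitesse est la position. En utilisant x(0) = 5, nous obtenons x(t) = t^2 - 5·t + 5. Nous avons la position x(t) = t^2 - 5·t + 5. En substituant t = 2: x(2) = -1.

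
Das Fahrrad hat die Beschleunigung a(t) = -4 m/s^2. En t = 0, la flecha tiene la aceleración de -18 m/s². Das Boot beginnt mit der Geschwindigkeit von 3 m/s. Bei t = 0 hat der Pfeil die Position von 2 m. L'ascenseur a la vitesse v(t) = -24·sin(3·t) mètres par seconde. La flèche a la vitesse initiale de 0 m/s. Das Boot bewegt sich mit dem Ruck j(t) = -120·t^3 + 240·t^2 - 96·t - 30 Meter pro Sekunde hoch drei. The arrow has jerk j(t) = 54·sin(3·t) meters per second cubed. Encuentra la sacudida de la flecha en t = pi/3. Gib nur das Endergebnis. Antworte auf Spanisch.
La respuesta es 0.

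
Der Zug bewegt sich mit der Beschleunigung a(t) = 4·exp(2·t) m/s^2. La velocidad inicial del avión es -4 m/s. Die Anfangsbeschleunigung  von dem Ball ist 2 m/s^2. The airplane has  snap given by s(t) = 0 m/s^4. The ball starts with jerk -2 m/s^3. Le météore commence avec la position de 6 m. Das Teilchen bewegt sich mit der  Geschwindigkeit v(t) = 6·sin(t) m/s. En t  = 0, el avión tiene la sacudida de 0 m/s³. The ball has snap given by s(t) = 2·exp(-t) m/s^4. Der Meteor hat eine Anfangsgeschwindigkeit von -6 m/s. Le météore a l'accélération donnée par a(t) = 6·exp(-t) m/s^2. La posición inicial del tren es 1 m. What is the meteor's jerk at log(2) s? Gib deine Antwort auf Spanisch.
Para resolver esto, necesitamos tomar 1 derivada de nuestra ecuación de la aceleración a(t) = 6·exp(-t). Tomando d/dt de a(t), encontramos j(t) = -6·exp(-t). Tenemos la sacudida j(t) = -6·exp(-t). Sustituyendo t = log(2): j(log(2)) = -3.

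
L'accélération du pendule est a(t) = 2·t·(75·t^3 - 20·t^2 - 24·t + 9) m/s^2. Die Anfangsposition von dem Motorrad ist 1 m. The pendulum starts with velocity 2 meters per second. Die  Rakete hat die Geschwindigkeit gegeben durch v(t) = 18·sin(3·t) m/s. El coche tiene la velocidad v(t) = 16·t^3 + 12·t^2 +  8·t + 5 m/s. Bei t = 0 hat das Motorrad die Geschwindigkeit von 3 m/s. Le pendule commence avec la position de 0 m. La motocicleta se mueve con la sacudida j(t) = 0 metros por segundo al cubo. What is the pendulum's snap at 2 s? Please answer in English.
To solve this, we need to take 2 derivatives of our acceleration equation a(t) = 2·t·(75·t^3 - 20·t^2 - 24·t + 9). Taking d/dt of a(t), we find j(t) = 150·t^3 - 40·t^2 + 2·t·(225·t^2 - 40·t - 24) - 48·t + 18. The derivative of jerk gives snap: s(t) = 900·t^2 + 2·t·(450·t - 40) - 160·t - 96. From the given snap equation s(t) = 900·t^2 + 2·t·(450·t - 40) - 160·t - 96, we substitute t = 2 to get s = 6624.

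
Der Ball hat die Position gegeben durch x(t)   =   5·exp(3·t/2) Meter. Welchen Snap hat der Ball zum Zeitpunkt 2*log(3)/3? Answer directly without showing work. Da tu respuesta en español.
La respuesta es 1215/16.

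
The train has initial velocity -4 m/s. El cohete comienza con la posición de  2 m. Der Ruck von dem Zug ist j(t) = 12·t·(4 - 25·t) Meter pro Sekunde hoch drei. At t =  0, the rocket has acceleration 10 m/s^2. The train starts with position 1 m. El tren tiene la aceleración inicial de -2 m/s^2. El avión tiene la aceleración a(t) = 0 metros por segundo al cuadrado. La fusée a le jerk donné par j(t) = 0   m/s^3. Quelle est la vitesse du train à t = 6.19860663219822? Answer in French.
En partant du jerk j(t) = 12·t·(4 - 25·t), nous prenons 2 intégrales. L'intégrale du jerk, avec a(0) = -2, donne l'accélération: a(t) = -100·t^3 + 24·t^2 - 2. L'intégrale de l'accélération, avec v(0) = -4, donne la vitesse: v(t) = -25·t^4 + 8·t^3 - 2·t - 4. De l'équation de la vitesse v(t) = -25·t^4 + 8·t^3 - 2·t - 4, nous substituons t = 6.19860663219822 pour obtenir v = -35018.7017265087.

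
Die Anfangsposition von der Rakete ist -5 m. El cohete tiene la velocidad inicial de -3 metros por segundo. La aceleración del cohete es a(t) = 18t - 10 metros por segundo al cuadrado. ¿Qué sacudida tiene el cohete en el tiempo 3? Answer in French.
En partant de l'accélération a(t) = 18·t - 10, nous prenons 1 dérivée. En dérivant l'accélération, nous obtenons le jerk: j(t) = 18. De l'équation du jerk j(t) = 18, nous substituons t = 3 pour obtenir j = 18.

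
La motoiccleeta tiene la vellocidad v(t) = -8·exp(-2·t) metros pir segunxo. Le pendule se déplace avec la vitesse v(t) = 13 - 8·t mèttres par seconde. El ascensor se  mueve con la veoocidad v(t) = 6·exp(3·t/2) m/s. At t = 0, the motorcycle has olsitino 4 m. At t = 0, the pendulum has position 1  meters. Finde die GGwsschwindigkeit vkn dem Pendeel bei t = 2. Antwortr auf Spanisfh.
Usando v(t) = 13 - 8·t y sustituyendo t = 2, encontramos v = -3.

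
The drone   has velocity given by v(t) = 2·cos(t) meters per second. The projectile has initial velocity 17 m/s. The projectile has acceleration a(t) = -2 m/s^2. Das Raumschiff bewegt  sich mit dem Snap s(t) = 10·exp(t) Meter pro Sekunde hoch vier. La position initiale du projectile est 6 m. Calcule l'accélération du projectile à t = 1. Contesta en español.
De la ecuación de la aceleración a(t) = -2, sustituimos t = 1 para obtener a = -2.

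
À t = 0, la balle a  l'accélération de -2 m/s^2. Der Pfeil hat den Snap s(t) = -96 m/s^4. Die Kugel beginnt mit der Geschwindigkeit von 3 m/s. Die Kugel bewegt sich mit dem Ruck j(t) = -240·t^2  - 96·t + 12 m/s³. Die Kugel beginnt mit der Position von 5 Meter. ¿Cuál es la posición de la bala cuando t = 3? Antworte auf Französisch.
Pour résoudre ceci, nous devons prendre 3 intégrales de notre équation du jerk j(t) = -240·t^2 - 96·t + 12. L'intégrale du jerk, avec a(0) = -2, donne l'accélération: a(t) = -80·t^3 - 48·t^2 + 12·t - 2. L'intégrale de l'accélération, avec v(0) = 3, donne la vitesse: v(t) = -20·t^4 - 16·t^3 + 6·t^2 - 2·t + 3. La primitive de la vitesse est la position. En utilisant x(0) = 5, nous obtenons x(t) = -4·t^5 - 4·t^4 + 2·t^3 - t^2 + 3·t + 5. Nous avons la position x(t) = -4·t^5 - 4·t^4 + 2·t^3 - t^2 + 3·t + 5. En substituant t = 3: x(3) = -1237.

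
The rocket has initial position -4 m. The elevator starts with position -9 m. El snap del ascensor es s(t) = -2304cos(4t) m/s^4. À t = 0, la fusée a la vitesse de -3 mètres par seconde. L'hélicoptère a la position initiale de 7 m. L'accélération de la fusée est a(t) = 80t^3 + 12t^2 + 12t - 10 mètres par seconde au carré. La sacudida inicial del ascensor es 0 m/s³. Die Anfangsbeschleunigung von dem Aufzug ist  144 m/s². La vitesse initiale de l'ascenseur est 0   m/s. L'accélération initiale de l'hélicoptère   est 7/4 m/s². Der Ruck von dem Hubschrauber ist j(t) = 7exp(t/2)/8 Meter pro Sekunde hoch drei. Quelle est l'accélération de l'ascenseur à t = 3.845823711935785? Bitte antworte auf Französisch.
Nous devons trouver la primitive de notre équation du snap s(t) = -2304·cos(4·t) 2 fois. La primitive du snap est le jerk. En utilisant j(0) = 0, nous obtenons j(t) = -576·sin(4·t). En prenant ∫j(t)dt et en appliquant a(0) = 144, nous trouvons a(t) = 144·cos(4·t). En utilisant a(t) = 144·cos(4·t) et en substituant t = 3.845823711935785, nous trouvons a = -136.476943294977.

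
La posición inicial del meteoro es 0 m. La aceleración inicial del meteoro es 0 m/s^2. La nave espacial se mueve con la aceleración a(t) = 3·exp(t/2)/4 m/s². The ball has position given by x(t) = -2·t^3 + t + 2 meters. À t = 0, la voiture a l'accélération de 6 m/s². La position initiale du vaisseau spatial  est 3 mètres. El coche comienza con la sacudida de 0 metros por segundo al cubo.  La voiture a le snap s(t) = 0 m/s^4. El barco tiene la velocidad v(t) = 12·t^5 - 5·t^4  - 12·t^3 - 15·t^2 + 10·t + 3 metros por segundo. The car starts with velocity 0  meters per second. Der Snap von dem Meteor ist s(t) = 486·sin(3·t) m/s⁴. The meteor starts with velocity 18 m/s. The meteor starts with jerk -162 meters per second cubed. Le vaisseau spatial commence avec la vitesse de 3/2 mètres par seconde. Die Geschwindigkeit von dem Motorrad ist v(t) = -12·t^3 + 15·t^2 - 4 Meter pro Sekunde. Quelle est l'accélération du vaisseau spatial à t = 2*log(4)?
Nous avons l'accélération a(t) = 3·exp(t/2)/4. En substituant t = 2*log(4): a(2*log(4)) = 3.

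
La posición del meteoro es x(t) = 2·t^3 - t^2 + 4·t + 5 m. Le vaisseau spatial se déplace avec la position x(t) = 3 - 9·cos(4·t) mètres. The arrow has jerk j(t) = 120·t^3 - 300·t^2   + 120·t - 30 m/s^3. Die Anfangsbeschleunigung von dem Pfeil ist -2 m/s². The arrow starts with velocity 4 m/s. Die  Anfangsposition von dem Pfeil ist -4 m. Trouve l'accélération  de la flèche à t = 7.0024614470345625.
En partant du jerk j(t) = 120·t^3 - 300·t^2 + 120·t - 30, nous prenons 1 primitive. La primitive du jerk est l'accélération. En utilisant a(0) = -2, nous obtenons a(t) = 30·t^4 - 100·t^3 + 60·t^2 - 30·t - 2. En utilisant a(t) = 30·t^4 - 100·t^3 + 60·t^2 - 30·t - 2 et en substituant t = 7.0024614470345625, nous trouvons a = 40525.1647498012.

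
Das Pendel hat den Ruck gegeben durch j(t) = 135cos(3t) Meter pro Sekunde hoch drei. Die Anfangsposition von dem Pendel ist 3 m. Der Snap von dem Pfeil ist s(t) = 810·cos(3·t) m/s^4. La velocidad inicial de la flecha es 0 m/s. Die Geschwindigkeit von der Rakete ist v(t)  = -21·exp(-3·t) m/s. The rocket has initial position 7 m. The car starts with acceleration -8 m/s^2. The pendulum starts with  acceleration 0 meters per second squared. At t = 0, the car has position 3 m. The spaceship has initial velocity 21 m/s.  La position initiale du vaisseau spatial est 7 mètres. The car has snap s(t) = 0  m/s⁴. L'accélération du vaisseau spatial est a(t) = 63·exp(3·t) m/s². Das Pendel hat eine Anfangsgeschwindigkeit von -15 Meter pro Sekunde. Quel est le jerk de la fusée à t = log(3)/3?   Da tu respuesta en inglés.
To solve this, we need to take 2 derivatives of our velocity equation v(t) = -21·exp(-3·t). The derivative of velocity gives acceleration: a(t) = 63·exp(-3·t). The derivative of acceleration gives jerk: j(t) = -189·exp(-3·t). We have jerk j(t) = -189·exp(-3·t). Substituting t = log(3)/3: j(log(3)/3) = -63.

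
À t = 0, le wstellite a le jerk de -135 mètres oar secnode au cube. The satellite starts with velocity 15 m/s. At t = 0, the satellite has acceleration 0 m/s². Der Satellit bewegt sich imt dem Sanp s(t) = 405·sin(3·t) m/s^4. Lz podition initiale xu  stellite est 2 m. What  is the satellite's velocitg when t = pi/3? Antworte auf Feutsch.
Wir müssen das Integral unserer Gleichung für den Snap s(t) = 405·sin(3·t) 3-mal finden. Das Integral von dem Snap ist der Ruck. Mit j(0) = -135 erhalten wir j(t) = -135·cos(3·t). Mit ∫j(t)dt und Anwendung von a(0) = 0, finden wir a(t) = -45·sin(3·t). Das Integral von der Beschleunigung, mit v(0) = 15, ergibt die Geschwindigkeit: v(t) = 15·cos(3·t). Wir haben die Geschwindigkeit v(t) = 15·cos(3·t). Durch Einsetzen von t = pi/3: v(pi/3) = -15.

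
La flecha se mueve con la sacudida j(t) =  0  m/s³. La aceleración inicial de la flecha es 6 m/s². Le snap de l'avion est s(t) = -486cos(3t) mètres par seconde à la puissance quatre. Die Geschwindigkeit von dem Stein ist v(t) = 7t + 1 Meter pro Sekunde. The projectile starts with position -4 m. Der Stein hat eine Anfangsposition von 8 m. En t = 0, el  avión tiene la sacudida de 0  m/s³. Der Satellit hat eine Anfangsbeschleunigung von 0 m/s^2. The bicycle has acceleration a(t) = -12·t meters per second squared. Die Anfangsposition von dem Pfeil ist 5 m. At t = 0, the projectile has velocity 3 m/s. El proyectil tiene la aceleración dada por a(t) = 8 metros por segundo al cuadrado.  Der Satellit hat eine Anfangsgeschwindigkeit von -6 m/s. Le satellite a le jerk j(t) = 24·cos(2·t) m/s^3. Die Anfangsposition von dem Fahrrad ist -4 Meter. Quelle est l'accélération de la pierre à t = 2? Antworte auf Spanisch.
Partiendo de la velocidad v(t) = 7·t + 1, tomamos 1 derivada. Tomando d/dt de v(t), encontramos a(t) = 7. Usando a(t) = 7 y sustituyendo t = 2, encontramos a = 7.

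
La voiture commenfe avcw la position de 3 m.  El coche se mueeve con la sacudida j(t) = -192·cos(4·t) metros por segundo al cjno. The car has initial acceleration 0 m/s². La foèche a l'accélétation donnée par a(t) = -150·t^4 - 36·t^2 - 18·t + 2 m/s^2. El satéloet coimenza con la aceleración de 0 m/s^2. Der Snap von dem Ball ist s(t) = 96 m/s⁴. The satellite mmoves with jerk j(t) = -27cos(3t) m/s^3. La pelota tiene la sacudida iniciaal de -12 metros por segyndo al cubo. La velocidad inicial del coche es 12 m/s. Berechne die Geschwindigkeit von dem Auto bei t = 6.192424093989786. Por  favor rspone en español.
Necesitamos integrar nuestra ecuación de la sacudida j(t) = -192·cos(4·t) 2 veces. La integral de la sacudida, con a(0) = 0, da la aceleración: a(t) = -48·sin(4·t). La integral de la aceleración es la velocidad. Usando v(0) = 12, obtenemos v(t) = 12·cos(4·t). De la ecuación de la velocidad v(t) = 12·cos(4·t), sustituimos t = 6.192424093989786 para obtener v = 11.2178383650928.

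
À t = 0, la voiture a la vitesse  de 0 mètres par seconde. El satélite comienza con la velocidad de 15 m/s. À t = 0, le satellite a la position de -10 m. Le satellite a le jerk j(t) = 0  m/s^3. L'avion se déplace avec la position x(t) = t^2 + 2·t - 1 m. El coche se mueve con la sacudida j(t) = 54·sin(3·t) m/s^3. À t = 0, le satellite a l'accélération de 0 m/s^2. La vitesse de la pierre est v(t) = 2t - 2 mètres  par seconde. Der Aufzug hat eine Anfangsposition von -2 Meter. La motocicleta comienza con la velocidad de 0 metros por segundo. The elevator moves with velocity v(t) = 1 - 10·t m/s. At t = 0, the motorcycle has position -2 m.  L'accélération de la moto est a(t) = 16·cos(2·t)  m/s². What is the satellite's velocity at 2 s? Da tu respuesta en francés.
Pour résoudre ceci, nous devons prendre 2 primitives de notre équation du jerk j(t) = 0. En prenant ∫j(t)dt et en appliquant a(0) = 0, nous trouvons a(t) = 0. En prenant ∫a(t)dt et en appliquant v(0) = 15, nous trouvons v(t) = 15. De l'équation de la vitesse v(t) = 15, nous substituons t = 2 pour obtenir v = 15.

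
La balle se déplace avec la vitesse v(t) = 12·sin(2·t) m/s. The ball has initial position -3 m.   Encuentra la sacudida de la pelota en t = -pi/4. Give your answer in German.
Um dies zu lösen, müssen wir 2 Ableitungen unserer Gleichung für die Geschwindigkeit v(t) = 12·sin(2·t) nehmen. Durch Ableiten von der Geschwindigkeit erhalten wir die Beschleunigung: a(t) = 24·cos(2·t). Mit d/dt von a(t) finden wir j(t) = -48·sin(2·t). Wir haben den Ruck j(t) = -48·sin(2·t). Durch Einsetzen von t = -pi/4: j(-pi/4) = 48.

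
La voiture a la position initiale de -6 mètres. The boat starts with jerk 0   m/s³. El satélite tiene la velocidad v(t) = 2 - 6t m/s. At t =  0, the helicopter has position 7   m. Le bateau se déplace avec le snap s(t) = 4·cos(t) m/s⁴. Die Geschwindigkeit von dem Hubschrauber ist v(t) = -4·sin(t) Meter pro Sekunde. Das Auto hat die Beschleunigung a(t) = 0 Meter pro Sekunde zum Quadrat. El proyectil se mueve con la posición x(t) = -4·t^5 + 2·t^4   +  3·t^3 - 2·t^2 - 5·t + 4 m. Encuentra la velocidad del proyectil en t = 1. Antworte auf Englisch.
To solve this, we need to take 1 derivative of our position equation x(t) = -4·t^5 + 2·t^4 + 3·t^3 - 2·t^2 - 5·t + 4. Taking d/dt of x(t), we find v(t) = -20·t^4 + 8·t^3 + 9·t^2 - 4·t - 5. Using v(t) = -20·t^4 + 8·t^3 + 9·t^2 - 4·t - 5 and substituting t = 1, we find v = -12.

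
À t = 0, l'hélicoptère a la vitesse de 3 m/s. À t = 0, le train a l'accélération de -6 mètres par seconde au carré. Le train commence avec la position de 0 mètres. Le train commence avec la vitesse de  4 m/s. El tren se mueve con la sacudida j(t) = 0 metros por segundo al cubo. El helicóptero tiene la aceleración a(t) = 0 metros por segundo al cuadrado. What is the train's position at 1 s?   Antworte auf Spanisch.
Debemos encontrar la antiderivada de nuestra ecuación de la sacudida j(t) = 0 3 veces. Tomando ∫j(t)dt y aplicando a(0) = -6, encontramos a(t) = -6. La integral de la aceleración es la velocidad. Usando v(0) = 4, obtenemos v(t) = 4 - 6·t. La integral de la velocidad, con x(0) = 0, da la posición: x(t) = -3·t^2 + 4·t. Usando x(t) = -3·t^2 + 4·t y sustituyendo t = 1, encontramos x = 1.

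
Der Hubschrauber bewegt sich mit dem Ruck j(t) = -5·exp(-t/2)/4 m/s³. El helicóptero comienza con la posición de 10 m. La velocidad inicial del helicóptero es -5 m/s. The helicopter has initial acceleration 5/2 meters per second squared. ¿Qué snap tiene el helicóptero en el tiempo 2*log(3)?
Debemos derivar nuestra ecuación de la sacudida j(t) = -5·exp(-t/2)/4 1 vez. Tomando d/dt de j(t), encontramos s(t) = 5·exp(-t/2)/8. Usando s(t) = 5·exp(-t/2)/8 y sustituyendo t = 2*log(3), encontramos s = 5/24.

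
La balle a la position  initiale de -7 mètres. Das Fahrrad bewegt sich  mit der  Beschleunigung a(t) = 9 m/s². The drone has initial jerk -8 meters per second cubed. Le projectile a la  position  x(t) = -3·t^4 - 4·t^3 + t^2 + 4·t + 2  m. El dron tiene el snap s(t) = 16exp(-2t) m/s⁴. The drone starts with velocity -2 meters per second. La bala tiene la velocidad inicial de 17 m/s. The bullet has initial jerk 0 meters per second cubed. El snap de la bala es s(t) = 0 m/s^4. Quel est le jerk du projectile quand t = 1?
Nous devons dériver notre équation de la position x(t) = -3·t^4 - 4·t^3 + t^2 + 4·t + 2 3 fois. La dérivée de la position donne la vitesse: v(t) = -12·t^3 - 12·t^2 + 2·t + 4. En dérivant la vitesse, nous obtenons l'accélération: a(t) = -36·t^2 - 24·t + 2. En prenant d/dt de a(t), nous trouvons j(t) = -72·t - 24. Nous avons le jerk j(t) = -72·t - 24. En substituant t = 1: j(1) = -96.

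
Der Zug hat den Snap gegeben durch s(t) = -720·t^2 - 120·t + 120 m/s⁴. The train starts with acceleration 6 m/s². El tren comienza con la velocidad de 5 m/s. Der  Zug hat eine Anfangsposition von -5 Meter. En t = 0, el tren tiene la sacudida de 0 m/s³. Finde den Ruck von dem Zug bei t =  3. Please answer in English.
To solve this, we need to take 1 antiderivative of our snap equation s(t) = -720·t^2 - 120·t + 120. Integrating snap and using the initial condition j(0) = 0, we get j(t) = 60·t·(-4·t^2 - t + 2). We have jerk j(t) = 60·t·(-4·t^2 - t + 2). Substituting t = 3: j(3) = -6660.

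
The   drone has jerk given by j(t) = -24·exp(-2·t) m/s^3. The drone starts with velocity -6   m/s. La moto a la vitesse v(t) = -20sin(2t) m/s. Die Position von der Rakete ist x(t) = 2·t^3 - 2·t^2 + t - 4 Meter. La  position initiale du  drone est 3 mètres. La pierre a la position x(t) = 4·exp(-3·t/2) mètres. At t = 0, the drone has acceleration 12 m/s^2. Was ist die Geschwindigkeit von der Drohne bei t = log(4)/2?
Wir müssen unsere Gleichung für den Ruck j(t) = -24·exp(-2·t) 2-mal integrieren. Durch Integration von dem Ruck und Verwendung der Anfangsbedingung a(0) = 12, erhalten wir a(t) = 12·exp(-2·t). Die Stammfunktion von der Beschleunigung, mit v(0) = -6, ergibt die Geschwindigkeit: v(t) = -6·exp(-2·t). Wir haben die Geschwindigkeit v(t) = -6·exp(-2·t). Durch Einsetzen von t = log(4)/2: v(log(4)/2) = -3/2.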